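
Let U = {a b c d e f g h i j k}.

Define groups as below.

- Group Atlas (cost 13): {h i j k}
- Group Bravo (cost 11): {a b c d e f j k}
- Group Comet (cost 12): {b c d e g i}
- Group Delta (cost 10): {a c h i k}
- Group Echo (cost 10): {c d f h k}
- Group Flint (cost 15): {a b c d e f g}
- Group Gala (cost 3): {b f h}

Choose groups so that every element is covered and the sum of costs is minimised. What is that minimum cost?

26

Bravo, Comet, Gala together cover every element (Bravo ∪ Comet ∪ Gala = {a, b, c, d, e, f, g, h, i, j, k}); total cost 11 + 12 + 3 = 26.
No covering selection has total cost below 26.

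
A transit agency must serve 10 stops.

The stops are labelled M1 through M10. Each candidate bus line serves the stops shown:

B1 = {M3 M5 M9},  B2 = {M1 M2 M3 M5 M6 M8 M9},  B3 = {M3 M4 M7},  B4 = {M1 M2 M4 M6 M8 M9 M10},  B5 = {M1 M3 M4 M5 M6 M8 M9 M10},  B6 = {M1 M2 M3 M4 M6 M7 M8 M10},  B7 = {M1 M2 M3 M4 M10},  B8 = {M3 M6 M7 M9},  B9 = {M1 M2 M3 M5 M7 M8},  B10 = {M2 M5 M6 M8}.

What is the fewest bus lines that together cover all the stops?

Take {B1, B6}. Their union is {M1, M2, M3, M4, M5, M6, M7, M8, M9, M10}, which is all 10 stops.
No single bus line has all 10 stops (the largest, B5, has 8), so 2 is optimal.

2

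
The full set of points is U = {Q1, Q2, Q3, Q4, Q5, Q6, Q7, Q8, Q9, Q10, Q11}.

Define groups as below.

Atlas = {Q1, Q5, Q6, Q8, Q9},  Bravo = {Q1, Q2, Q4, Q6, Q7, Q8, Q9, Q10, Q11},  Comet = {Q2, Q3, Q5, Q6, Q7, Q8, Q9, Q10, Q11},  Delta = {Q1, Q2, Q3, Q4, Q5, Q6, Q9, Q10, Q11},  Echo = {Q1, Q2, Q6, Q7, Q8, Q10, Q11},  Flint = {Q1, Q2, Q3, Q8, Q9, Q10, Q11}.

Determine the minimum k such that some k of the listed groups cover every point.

2

Bravo and Comet cover everything between them: the union {Q1, Q2, Q3, Q4, Q5, Q6, Q7, Q8, Q9, Q10, Q11} is all of U.
No single group has all 11 points (the largest, Bravo, has 9), so 2 is optimal.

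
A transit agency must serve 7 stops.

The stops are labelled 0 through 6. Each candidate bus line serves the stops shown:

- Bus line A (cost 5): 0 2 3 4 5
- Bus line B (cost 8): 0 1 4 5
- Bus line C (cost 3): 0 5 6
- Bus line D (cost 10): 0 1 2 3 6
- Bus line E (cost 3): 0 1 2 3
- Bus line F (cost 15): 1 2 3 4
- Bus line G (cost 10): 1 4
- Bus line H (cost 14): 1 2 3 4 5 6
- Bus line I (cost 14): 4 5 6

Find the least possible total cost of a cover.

11

A, C, E together cover every stop (A ∪ C ∪ E = {0, 1, 2, 3, 4, 5, 6}); total cost 5 + 3 + 3 = 11.
No covering selection has total cost below 11.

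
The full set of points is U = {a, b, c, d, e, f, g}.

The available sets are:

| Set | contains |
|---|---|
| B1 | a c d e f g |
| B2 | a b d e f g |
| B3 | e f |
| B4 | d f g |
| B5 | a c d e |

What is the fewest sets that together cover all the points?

2

B2 and B5 cover everything between them: the union {a, b, c, d, e, f, g} is all of U.
No single set has all 7 points (the largest, B1, has 6), so 2 is optimal.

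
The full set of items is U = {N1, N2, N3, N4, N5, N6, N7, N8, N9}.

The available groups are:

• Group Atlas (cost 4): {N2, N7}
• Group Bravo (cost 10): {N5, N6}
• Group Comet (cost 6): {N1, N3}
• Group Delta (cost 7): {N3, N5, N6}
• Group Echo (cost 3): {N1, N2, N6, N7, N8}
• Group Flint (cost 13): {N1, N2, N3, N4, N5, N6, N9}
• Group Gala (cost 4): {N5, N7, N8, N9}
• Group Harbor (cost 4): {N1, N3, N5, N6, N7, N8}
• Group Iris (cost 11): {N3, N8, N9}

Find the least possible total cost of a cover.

16

Echo, Flint together cover every item (Echo ∪ Flint = {N1, N2, N3, N4, N5, N6, N7, N8, N9}); total cost 3 + 13 = 16.
The greedy pick Echo, Gala, Harbor, Flint costs 24; no covering selection beats 16.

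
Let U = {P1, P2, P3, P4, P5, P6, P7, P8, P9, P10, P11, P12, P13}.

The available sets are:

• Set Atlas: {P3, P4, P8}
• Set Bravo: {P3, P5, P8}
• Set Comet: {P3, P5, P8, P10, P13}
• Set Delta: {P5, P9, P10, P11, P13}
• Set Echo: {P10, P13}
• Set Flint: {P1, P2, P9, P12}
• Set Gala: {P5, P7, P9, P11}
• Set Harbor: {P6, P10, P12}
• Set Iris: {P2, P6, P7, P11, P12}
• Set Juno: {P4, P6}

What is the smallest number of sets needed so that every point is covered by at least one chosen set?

4

Atlas and Delta and Flint and Iris together: Atlas ∪ Delta ∪ Flint ∪ Iris = {P1, P2, P3, P4, P5, P6, P7, P8, P9, P10, P11, P12, P13} — every point is covered.
No 3 of the 10 sets cover everything (all 120 combinations miss at least one point), so 4 is optimal.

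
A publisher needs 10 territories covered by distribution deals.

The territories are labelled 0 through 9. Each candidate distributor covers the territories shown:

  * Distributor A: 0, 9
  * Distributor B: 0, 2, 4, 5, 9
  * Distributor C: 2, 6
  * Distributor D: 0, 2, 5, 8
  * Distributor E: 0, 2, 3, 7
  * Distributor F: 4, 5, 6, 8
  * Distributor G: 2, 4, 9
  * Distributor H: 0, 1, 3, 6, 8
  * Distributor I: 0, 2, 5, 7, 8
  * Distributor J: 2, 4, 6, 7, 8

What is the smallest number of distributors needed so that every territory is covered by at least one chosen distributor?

3

B and E and H together: B ∪ E ∪ H = {0, 1, 2, 3, 4, 5, 6, 7, 8, 9} — every territory is covered.
Only H contains 1, so H is forced; the remaining 5 territories need at least 2 more distributors (each remaining distributor adds at most 4) — so at least 3 distributors are needed, and 3 is optimal.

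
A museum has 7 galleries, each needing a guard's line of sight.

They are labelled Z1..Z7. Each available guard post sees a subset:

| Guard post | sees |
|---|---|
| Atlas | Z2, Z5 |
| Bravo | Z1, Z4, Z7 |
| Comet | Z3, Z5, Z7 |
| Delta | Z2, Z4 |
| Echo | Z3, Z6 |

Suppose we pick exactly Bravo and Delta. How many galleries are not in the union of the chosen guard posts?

Union of Bravo, Delta = {Z1, Z2, Z4, Z7}.
Not covered: Z3, Z5, Z6 — 3 galleries.

3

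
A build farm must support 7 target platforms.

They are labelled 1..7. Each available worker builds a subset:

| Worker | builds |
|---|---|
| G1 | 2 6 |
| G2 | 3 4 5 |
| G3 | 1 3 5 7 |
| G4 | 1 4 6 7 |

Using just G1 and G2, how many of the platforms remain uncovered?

2

Union of G1, G2 = {2, 3, 4, 5, 6}.
Not covered: 1, 7 — 2 platforms.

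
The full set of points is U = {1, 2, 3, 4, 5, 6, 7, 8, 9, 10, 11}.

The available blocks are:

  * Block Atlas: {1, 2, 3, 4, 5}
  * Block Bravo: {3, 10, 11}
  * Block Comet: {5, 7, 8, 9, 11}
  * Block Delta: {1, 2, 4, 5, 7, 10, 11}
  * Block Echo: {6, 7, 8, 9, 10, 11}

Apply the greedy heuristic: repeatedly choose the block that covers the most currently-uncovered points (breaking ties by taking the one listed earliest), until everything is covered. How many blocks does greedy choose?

Greedy: pick Delta (covers 7 new) → pick Echo (covers 3 new) → pick Atlas (covers 1 new). Total picks: 3.
(The true minimum cover uses only 2 blocks, so greedy is not optimal here.)

3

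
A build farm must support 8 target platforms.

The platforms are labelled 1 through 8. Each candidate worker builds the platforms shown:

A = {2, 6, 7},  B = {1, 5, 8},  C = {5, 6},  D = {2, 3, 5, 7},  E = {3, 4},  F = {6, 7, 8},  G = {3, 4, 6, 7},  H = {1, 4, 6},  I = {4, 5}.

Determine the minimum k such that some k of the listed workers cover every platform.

3

Take {A, B, E}. Their union is {1, 2, 3, 4, 5, 6, 7, 8}, which is all 8 platforms.
No 2 of the 9 workers cover everything (all 36 combinations miss at least one platform), so 3 is optimal.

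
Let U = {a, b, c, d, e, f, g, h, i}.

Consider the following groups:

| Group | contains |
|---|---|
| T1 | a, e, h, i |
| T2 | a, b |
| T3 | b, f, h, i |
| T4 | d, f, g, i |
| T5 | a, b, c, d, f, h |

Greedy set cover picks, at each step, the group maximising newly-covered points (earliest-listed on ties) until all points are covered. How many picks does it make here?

Greedy: pick T5 (covers 6 new) → pick T1 (covers 2 new) → pick T4 (covers 1 new). Total picks: 3.

3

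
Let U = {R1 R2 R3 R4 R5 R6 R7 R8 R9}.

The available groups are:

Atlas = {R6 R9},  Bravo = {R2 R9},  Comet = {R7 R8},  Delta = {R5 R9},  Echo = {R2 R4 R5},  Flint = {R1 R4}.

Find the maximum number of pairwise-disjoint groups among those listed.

3

Atlas, Comet, Echo are pairwise disjoint (Atlas={R6,R9}; Comet={R7,R8}; Echo={R2,R4,R5}).
Every remaining group overlaps one of these, and no 4 of the listed groups are pairwise disjoint, so 3 is the maximum.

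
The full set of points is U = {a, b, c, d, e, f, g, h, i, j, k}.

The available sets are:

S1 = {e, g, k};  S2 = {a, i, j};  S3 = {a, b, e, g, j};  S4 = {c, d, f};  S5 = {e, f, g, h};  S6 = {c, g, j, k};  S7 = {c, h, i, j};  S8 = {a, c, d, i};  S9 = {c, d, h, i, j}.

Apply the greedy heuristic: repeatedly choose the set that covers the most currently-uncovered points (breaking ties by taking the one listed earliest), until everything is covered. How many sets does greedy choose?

4

Greedy: pick S3 (covers 5 new) → pick S9 (covers 4 new) → pick S1 (covers 1 new) → pick S4 (covers 1 new). Total picks: 4.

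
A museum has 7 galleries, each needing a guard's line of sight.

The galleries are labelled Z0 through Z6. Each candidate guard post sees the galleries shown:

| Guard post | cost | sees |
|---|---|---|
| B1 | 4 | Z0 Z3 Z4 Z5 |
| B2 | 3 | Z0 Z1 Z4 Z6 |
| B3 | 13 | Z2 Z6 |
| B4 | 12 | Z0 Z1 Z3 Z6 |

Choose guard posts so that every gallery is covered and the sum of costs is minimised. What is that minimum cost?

B1, B2, B3 together cover every gallery (B1 ∪ B2 ∪ B3 = {Z0, Z1, Z2, Z3, Z4, Z5, Z6}); total cost 4 + 3 + 13 = 20.
No covering selection has total cost below 20.

20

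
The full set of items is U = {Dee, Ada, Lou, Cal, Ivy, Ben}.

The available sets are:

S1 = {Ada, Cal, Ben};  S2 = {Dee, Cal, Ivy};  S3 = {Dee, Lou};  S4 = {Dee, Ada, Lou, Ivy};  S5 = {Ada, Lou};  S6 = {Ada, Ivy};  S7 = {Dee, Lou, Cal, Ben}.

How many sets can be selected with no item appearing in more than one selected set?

S6, S7 are pairwise disjoint (S6={Ada,Ivy}; S7={Dee,Lou,Cal,Ben}).
Every remaining set overlaps one of these, and no 3 of the listed sets are pairwise disjoint, so 2 is the maximum.

2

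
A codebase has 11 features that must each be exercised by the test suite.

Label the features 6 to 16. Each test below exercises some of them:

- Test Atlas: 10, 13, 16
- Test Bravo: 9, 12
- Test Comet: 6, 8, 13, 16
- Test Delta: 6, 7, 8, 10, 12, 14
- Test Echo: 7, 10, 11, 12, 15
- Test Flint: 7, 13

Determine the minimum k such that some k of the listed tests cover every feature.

Take {Bravo, Comet, Delta, Echo}. Their union is {6, 7, 8, 9, 10, 11, 12, 13, 14, 15, 16}, which is all 11 features.
Only Delta contains 14, so Delta is forced; the remaining 5 features need at least 3 more tests (each remaining test adds at most 2) — so at least 4 tests are needed, and 4 is optimal.

4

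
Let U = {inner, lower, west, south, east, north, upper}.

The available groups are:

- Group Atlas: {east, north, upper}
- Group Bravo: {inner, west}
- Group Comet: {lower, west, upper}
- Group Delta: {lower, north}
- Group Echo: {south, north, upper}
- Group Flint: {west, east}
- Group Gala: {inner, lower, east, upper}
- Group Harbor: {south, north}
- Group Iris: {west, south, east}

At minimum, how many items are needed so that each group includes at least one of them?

3

Take H = {lower, west, north}. Each listed group contains at least one of these, so H is a hitting set of size 3.
No choice of 2 items meets every group, so 3 is the minimum.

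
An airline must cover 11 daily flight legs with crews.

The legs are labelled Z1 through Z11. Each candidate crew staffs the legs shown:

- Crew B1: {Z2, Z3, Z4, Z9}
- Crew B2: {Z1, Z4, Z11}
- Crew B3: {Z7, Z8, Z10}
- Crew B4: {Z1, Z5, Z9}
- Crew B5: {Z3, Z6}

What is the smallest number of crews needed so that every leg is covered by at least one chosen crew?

B1 and B2 and B3 and B4 and B5 together: B1 ∪ B2 ∪ B3 ∪ B4 ∪ B5 = {Z1, Z2, Z3, Z4, Z5, Z6, Z7, Z8, Z9, Z10, Z11} — every leg is covered.
No 4 of the 5 crews cover everything (all 5 combinations miss at least one leg), so 5 is optimal.

5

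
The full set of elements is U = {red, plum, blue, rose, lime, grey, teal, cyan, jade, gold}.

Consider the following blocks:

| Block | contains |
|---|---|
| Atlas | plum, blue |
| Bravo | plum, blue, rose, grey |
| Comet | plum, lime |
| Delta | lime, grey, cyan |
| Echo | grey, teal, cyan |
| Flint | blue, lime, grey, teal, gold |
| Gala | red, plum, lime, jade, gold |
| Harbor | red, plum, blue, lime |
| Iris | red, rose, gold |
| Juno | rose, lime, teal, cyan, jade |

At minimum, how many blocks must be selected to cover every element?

Flint, Harbor, and Juno cover everything between them: the union {red, plum, blue, rose, lime, grey, teal, cyan, jade, gold} is all of U.
No 2 of the 10 blocks cover everything (all 45 combinations miss at least one element), so 3 is optimal.

3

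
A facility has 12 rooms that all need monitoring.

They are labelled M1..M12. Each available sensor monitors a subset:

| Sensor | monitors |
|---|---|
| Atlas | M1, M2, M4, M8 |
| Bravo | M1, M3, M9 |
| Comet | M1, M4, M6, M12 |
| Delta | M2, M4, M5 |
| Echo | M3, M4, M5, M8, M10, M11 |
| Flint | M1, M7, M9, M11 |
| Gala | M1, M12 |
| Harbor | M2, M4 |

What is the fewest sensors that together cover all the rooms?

Take {Atlas, Comet, Echo, Flint}. Their union is {M1, M2, M3, M4, M5, M6, M7, M8, M9, M10, M11, M12}, which is all 12 rooms.
No 3 of the 8 sensors cover everything (all 56 combinations miss at least one room), so 4 is optimal.

4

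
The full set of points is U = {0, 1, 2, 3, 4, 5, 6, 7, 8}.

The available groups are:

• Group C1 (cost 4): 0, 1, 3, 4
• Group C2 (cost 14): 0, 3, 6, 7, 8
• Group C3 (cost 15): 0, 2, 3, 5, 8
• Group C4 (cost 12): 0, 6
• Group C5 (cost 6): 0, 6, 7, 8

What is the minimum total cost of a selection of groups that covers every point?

25

C1, C3, C5 together cover every point (C1 ∪ C3 ∪ C5 = {0, 1, 2, 3, 4, 5, 6, 7, 8}); total cost 4 + 15 + 6 = 25.
No covering selection has total cost below 25.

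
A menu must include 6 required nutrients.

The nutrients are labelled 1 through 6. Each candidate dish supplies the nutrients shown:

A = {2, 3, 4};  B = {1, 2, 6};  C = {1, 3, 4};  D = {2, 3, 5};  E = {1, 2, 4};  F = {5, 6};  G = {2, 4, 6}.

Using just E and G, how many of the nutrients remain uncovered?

Union of E, G = {1, 2, 4, 6}.
Not covered: 3, 5 — 2 nutrients.

2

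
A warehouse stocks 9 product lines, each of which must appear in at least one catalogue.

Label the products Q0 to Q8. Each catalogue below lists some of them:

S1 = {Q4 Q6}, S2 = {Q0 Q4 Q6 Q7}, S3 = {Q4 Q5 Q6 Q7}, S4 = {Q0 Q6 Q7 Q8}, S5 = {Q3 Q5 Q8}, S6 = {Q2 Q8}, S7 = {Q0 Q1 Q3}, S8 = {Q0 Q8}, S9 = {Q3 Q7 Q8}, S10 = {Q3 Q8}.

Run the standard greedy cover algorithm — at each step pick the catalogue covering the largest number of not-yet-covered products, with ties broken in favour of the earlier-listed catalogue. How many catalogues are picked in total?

4

Greedy: pick S2 (covers 4 new) → pick S5 (covers 3 new) → pick S6 (covers 1 new) → pick S7 (covers 1 new). Total picks: 4.
(The true minimum cover uses only 3 catalogues, so greedy is not optimal here.)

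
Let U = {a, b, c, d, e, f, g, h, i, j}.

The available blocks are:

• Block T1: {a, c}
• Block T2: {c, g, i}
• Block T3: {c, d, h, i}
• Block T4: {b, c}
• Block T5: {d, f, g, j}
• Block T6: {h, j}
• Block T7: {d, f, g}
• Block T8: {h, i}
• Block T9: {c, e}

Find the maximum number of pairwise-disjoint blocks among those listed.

3

T1, T7, T8 are pairwise disjoint (T1={a,c}; T7={d,f,g}; T8={h,i}).
Every remaining block overlaps one of these, and no 4 of the listed blocks are pairwise disjoint, so 3 is the maximum.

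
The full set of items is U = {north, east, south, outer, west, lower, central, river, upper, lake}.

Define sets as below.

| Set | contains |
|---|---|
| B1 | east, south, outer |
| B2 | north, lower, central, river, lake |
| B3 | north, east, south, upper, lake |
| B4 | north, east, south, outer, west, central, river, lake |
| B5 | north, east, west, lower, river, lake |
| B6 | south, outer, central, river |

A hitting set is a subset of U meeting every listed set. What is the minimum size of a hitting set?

H = {south, lower} meets every set (each contains at least one member of H), and |H| = 2.
The sets B1, B2 are pairwise disjoint, so any hitting set needs a separate item for each — at least 2. Hence 2 is optimal.

2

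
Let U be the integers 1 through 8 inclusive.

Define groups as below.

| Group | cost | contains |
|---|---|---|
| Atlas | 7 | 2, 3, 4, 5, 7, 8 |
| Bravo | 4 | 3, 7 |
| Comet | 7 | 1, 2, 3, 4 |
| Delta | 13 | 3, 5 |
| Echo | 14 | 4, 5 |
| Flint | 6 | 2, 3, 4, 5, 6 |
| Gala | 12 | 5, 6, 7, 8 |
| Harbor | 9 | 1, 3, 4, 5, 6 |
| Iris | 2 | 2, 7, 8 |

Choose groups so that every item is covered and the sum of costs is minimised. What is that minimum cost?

Harbor, Iris together cover every item (Harbor ∪ Iris = {1, 2, 3, 4, 5, 6, 7, 8}); total cost 9 + 2 = 11.
The greedy pick Iris, Flint, Comet costs 15; no covering selection beats 11.

11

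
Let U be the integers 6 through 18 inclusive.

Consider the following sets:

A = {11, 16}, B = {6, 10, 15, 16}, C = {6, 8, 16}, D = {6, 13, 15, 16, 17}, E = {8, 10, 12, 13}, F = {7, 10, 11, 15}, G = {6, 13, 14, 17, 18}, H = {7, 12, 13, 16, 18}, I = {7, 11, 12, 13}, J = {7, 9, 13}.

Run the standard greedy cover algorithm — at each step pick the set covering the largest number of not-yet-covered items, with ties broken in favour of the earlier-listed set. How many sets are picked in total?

5

Greedy: pick D (covers 5 new) → pick E (covers 3 new) → pick F (covers 2 new) → pick G (covers 2 new) → pick J (covers 1 new). Total picks: 5.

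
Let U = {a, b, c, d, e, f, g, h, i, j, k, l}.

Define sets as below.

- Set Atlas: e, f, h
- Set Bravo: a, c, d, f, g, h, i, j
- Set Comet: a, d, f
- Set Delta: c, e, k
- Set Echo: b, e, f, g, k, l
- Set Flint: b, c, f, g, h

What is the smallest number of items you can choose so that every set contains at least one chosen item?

T = {e, f} meets every set (each contains at least one member of T), and |T| = 2.
The sets Comet, Delta are pairwise disjoint, so any hitting set needs a separate item for each — at least 2. Hence 2 is optimal.

2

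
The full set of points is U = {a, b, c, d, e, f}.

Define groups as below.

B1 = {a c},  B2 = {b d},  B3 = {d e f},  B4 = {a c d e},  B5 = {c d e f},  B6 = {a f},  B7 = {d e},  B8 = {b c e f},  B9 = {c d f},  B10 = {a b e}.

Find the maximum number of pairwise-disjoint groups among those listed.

B2, B6 are pairwise disjoint (B2={b,d}; B6={a,f}).
Every remaining group overlaps one of these, and no 3 of the listed groups are pairwise disjoint, so 2 is the maximum.

2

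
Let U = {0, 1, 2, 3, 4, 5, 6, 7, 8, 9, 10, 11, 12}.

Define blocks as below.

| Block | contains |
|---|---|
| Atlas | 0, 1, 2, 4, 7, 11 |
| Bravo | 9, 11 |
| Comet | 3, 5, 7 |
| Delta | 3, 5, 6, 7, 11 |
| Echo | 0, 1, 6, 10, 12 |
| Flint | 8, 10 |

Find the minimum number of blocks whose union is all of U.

5

Take {Atlas, Bravo, Comet, Echo, Flint}. Their union is {0, 1, 2, 3, 4, 5, 6, 7, 8, 9, 10, 11, 12}, which is all 13 elements.
No 4 of the 6 blocks cover everything (all 15 combinations miss at least one element), so 5 is optimal.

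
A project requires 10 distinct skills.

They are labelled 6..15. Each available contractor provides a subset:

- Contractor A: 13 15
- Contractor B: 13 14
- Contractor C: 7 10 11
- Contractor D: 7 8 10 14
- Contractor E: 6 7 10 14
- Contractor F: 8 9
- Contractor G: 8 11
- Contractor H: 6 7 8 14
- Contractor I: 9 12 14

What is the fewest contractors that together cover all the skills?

4

A and E and G and I together: A ∪ E ∪ G ∪ I = {6, 7, 8, 9, 10, 11, 12, 13, 14, 15} — every skill is covered.
Only I contains 12, so I is forced; the remaining 7 skills need at least 3 more contractors (each remaining contractor adds at most 3) — so at least 4 contractors are needed, and 4 is optimal.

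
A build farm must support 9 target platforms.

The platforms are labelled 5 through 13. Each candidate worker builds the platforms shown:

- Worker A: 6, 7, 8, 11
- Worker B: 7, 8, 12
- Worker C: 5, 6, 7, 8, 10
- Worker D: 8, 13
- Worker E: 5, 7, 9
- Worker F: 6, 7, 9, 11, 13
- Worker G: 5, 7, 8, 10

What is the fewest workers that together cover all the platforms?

Take {B, F, G}. Their union is {5, 6, 7, 8, 9, 10, 11, 12, 13}, which is all 9 platforms.
Only B contains 12, so B is forced; the remaining 6 platforms need at least 2 more workers (each remaining worker adds at most 4) — so at least 3 workers are needed, and 3 is optimal.

3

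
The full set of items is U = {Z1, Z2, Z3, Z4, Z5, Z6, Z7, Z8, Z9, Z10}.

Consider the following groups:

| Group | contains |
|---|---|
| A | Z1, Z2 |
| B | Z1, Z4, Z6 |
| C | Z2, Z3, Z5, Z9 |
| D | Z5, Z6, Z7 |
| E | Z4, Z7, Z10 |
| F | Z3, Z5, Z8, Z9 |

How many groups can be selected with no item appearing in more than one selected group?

3

A, E, F are pairwise disjoint (A={Z1,Z2}; E={Z4,Z7,Z10}; F={Z3,Z5,Z8,Z9}).
Every remaining group overlaps one of these, and no 4 of the listed groups are pairwise disjoint, so 3 is the maximum.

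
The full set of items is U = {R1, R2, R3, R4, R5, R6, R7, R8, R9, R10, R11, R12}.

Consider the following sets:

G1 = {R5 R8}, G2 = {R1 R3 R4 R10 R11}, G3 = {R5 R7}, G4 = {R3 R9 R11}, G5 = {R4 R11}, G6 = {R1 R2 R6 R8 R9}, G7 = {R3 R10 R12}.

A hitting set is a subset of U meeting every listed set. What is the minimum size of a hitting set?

4

The 4 items {R3, R4, R5, R8} hit every set.
The sets G3, G5, G6, G7 are pairwise disjoint, so any hitting set needs a separate item for each — at least 4. Hence 4 is optimal.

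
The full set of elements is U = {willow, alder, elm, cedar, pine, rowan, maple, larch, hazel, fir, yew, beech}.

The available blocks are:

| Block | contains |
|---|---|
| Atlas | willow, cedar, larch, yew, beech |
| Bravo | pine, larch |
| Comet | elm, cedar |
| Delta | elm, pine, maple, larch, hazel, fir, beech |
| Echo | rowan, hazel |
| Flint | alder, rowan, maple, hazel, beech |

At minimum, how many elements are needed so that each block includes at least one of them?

H = {elm, rowan, larch} meets every block (each contains at least one member of H), and |H| = 3.
The blocks Bravo, Comet, Flint are pairwise disjoint, so any hitting set needs a separate element for each — at least 3. Hence 3 is optimal.

3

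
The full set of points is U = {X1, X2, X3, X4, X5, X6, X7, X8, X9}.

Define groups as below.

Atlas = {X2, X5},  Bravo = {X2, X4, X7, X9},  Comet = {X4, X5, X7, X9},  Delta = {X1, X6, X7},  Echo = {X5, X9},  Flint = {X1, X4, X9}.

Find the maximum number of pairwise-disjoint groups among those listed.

Atlas, Delta are pairwise disjoint (Atlas={X2,X5}; Delta={X1,X6,X7}).
Every remaining group overlaps one of these, and no 3 of the listed groups are pairwise disjoint, so 2 is the maximum.

2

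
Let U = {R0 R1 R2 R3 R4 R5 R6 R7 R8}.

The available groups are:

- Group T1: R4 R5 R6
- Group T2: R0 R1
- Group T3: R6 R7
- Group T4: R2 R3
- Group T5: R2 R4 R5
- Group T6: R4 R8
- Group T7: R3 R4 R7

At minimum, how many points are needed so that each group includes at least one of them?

4

H = {R0, R2, R4, R6} meets every group (each contains at least one member of H), and |H| = 4.
The groups T2, T3, T4, T6 are pairwise disjoint, so any hitting set needs a separate point for each — at least 4. Hence 4 is optimal.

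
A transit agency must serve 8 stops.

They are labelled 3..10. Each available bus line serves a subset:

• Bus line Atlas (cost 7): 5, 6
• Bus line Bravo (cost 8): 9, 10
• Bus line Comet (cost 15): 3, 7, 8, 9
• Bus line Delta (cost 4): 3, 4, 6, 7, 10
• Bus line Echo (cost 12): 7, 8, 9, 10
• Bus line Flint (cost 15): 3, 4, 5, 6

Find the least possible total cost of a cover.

23

Atlas, Delta, Echo together cover every stop (Atlas ∪ Delta ∪ Echo = {3, 4, 5, 6, 7, 8, 9, 10}); total cost 7 + 4 + 12 = 23.
No covering selection has total cost below 23.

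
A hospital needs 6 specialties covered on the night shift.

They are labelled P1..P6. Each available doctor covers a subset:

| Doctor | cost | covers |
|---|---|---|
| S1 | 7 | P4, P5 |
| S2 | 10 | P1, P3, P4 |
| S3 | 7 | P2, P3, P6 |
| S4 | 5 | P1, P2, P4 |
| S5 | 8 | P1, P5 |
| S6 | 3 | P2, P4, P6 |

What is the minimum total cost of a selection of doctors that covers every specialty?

S3, S5, S6 together cover every specialty (S3 ∪ S5 ∪ S6 = {P1, P2, P3, P4, P5, P6}); total cost 7 + 8 + 3 = 18.
No covering selection has total cost below 18.

18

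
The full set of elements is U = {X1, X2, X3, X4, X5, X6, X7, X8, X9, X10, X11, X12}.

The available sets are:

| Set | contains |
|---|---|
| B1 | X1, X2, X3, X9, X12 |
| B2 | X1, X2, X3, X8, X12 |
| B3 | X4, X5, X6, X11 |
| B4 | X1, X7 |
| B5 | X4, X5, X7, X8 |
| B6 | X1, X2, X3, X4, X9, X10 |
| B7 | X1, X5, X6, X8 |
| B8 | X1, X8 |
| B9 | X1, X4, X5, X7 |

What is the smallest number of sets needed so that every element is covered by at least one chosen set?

4

B1, B3, B5, and B6 cover everything between them: the union {X1, X2, X3, X4, X5, X6, X7, X8, X9, X10, X11, X12} is all of U.
No 3 of the 9 sets cover everything (all 84 combinations miss at least one element), so 4 is optimal.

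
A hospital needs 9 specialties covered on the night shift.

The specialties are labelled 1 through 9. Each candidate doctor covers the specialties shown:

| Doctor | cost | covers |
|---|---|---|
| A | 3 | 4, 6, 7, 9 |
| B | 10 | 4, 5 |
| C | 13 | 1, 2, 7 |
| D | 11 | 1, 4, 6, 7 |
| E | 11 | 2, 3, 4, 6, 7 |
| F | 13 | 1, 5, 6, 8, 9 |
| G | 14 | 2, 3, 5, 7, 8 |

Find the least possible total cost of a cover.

24

E, F together cover every specialty (E ∪ F = {1, 2, 3, 4, 5, 6, 7, 8, 9}); total cost 11 + 13 = 24.
The greedy pick A, G, D costs 28; no covering selection beats 24.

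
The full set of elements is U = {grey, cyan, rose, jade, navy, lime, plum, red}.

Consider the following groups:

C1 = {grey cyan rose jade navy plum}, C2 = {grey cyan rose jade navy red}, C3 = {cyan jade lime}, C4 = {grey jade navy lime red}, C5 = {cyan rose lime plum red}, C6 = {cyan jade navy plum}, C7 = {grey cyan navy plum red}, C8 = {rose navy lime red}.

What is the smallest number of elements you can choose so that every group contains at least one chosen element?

2

Take H = {cyan, lime}. Each listed group contains at least one of these, so H is a hitting set of size 2.
No single element lies in every group, so at least 2 are needed and 2 is optimal.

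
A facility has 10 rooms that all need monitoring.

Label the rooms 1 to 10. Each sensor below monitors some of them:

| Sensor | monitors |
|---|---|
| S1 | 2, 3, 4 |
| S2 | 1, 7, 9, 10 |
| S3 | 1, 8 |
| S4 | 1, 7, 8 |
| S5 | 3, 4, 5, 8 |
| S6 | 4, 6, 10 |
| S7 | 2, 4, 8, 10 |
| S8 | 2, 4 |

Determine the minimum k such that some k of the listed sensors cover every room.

S1 and S2 and S5 and S6 together: S1 ∪ S2 ∪ S5 ∪ S6 = {1, 2, 3, 4, 5, 6, 7, 8, 9, 10} — every room is covered.
Only S6 contains 6, so S6 is forced; the remaining 7 rooms need at least 3 more sensors (each remaining sensor adds at most 3) — so at least 4 sensors are needed, and 4 is optimal.

4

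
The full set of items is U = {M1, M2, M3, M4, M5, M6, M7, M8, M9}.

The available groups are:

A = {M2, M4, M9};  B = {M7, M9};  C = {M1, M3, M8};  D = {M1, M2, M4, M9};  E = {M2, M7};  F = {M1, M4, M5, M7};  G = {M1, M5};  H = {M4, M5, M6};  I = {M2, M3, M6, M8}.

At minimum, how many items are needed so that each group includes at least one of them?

4

Take T = {M1, M2, M4, M9}. Each listed group contains at least one of these, so T is a hitting set of size 4.
No choice of 3 items meets every group, so 4 is the minimum.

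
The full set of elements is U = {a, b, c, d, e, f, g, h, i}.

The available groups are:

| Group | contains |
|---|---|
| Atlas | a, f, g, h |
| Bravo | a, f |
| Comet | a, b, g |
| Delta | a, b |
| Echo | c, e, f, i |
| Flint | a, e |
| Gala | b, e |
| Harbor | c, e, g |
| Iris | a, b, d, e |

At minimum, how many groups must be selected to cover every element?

3

Take {Atlas, Echo, Iris}. Their union is {a, b, c, d, e, f, g, h, i}, which is all 9 elements.
Each group has at most 4 elements, and 2·4 = 8 < 9 — so at least 3 groups are needed, and 3 is optimal.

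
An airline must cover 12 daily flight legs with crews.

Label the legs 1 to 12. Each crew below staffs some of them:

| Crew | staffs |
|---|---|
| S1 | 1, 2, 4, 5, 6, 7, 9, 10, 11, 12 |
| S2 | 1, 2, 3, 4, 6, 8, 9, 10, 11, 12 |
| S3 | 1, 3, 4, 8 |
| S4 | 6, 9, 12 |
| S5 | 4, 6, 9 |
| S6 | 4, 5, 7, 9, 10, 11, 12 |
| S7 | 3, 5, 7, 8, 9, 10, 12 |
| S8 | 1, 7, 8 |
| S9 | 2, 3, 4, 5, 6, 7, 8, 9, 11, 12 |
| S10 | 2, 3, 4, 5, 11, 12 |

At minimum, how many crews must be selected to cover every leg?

2

Take {S1, S2}. Their union is {1, 2, 3, 4, 5, 6, 7, 8, 9, 10, 11, 12}, which is all 12 legs.
No single crew has all 12 legs (the largest, S1, has 10), so 2 is optimal.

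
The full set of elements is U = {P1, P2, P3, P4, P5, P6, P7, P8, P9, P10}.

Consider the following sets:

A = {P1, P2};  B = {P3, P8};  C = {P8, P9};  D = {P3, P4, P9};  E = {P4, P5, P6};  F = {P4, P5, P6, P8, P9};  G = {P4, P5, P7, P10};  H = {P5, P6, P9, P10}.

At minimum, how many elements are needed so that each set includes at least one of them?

The 4 elements {P1, P3, P5, P9} hit every set.
No choice of 3 elements meets every set, so 4 is the minimum.

4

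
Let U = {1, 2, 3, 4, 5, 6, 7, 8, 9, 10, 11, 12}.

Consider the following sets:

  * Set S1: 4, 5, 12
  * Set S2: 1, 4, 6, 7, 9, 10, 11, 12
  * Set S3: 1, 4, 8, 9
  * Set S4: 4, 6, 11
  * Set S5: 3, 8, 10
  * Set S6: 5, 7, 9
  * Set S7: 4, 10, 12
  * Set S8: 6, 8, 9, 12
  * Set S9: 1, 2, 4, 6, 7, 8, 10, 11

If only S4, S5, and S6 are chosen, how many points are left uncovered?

3

Union of S4, S5, S6 = {3, 4, 5, 6, 7, 8, 9, 10, 11}.
Not covered: 1, 2, 12 — 3 points.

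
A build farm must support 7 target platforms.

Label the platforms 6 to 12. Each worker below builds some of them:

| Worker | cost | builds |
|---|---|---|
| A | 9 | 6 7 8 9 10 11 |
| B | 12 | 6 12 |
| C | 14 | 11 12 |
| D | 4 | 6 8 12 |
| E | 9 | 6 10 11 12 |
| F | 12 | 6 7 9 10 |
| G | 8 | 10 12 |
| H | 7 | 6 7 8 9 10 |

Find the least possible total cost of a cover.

13

A, D together cover every platform (A ∪ D = {6, 7, 8, 9, 10, 11, 12}); total cost 9 + 4 = 13.
No covering selection has total cost below 13.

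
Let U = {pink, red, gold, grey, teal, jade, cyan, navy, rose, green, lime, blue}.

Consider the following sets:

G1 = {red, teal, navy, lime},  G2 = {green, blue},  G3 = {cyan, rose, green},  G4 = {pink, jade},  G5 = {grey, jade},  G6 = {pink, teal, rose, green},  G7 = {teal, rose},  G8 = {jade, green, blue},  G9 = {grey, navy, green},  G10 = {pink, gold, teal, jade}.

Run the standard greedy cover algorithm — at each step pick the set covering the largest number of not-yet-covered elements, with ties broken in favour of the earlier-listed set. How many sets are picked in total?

5

Greedy: pick G1 (covers 4 new) → pick G3 (covers 3 new) → pick G10 (covers 3 new) → pick G2 (covers 1 new) → pick G5 (covers 1 new). Total picks: 5.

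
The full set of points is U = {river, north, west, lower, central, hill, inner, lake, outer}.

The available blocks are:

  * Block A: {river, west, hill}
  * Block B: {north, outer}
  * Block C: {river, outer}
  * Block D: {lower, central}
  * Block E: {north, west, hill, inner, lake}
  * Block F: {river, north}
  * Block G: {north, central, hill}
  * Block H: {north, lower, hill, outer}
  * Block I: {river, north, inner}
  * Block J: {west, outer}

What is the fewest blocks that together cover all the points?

3

Take {C, D, E}. Their union is {river, north, west, lower, central, hill, inner, lake, outer}, which is all 9 points.
Only E contains lake, so E is forced; the remaining 4 points need at least 2 more blocks (each remaining block adds at most 2) — so at least 3 blocks are needed, and 3 is optimal.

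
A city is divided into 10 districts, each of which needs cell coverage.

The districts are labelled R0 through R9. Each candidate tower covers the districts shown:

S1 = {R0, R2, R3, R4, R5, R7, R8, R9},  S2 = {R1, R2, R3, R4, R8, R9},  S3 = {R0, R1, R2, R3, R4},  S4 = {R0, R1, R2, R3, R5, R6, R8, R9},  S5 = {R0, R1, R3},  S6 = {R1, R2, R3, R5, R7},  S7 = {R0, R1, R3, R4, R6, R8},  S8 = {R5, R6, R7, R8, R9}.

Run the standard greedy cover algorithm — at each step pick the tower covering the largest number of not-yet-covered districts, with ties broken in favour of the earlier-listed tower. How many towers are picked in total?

Greedy: pick S1 (covers 8 new) → pick S4 (covers 2 new). Total picks: 2.

2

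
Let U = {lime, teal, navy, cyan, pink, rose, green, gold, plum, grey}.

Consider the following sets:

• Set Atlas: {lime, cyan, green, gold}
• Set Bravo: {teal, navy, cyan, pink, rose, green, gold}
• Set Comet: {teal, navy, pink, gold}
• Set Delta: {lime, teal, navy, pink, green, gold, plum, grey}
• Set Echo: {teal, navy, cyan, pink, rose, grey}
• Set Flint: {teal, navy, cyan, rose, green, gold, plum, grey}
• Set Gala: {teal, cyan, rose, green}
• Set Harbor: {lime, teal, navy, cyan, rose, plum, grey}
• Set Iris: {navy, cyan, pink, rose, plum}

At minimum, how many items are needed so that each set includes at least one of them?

2

The 2 items {cyan, pink} hit every set.
No single item lies in every set, so at least 2 are needed and 2 is optimal.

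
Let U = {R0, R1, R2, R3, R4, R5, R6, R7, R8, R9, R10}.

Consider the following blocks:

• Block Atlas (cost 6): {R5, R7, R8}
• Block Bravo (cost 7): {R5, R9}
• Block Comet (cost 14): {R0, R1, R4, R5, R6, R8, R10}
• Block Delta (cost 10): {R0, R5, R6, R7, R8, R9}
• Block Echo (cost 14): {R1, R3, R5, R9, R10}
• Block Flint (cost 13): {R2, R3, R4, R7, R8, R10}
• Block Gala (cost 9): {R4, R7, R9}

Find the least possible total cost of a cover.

Bravo, Comet, Flint together cover every point (Bravo ∪ Comet ∪ Flint = {R0, R1, R2, R3, R4, R5, R6, R7, R8, R9, R10}); total cost 7 + 14 + 13 = 34.
The greedy pick Delta, Flint, Comet costs 37; no covering selection beats 34.

34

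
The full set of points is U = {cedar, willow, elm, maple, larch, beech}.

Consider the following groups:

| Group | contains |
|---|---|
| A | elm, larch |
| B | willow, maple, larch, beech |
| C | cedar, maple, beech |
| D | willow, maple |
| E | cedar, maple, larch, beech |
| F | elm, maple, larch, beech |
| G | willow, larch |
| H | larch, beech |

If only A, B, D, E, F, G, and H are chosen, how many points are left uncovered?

Union of A, B, D, E, F, G, H = {cedar, willow, elm, maple, larch, beech} — that's every point, so 0 are uncovered.

0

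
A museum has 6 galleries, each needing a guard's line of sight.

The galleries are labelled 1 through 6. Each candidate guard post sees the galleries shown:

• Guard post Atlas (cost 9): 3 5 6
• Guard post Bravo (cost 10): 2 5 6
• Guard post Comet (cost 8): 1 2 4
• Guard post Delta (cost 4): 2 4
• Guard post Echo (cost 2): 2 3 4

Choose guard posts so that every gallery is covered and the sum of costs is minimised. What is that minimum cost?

17

Atlas, Comet together cover every gallery (Atlas ∪ Comet = {1, 2, 3, 4, 5, 6}); total cost 9 + 8 = 17.
The greedy pick Echo, Atlas, Comet costs 19; no covering selection beats 17.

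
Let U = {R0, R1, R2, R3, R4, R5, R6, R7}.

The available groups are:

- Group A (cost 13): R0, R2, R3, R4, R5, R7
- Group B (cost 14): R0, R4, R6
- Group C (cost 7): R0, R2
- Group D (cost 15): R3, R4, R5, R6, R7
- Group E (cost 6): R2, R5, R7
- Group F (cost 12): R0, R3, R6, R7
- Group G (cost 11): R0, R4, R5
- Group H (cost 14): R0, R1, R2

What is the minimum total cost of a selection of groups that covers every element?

D, H together cover every element (D ∪ H = {R0, R1, R2, R3, R4, R5, R6, R7}); total cost 15 + 14 = 29.
The greedy pick E, F, G, H costs 43; no covering selection beats 29.

29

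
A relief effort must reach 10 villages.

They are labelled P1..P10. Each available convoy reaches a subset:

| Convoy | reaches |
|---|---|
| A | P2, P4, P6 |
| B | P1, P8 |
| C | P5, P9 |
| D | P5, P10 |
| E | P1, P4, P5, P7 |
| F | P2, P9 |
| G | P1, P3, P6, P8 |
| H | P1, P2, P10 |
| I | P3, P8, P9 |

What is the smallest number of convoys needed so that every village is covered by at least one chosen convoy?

4

Take {C, E, G, H}. Their union is {P1, P2, P3, P4, P5, P6, P7, P8, P9, P10}, which is all 10 villages.
No 3 of the 9 convoys cover everything (all 84 combinations miss at least one village), so 4 is optimal.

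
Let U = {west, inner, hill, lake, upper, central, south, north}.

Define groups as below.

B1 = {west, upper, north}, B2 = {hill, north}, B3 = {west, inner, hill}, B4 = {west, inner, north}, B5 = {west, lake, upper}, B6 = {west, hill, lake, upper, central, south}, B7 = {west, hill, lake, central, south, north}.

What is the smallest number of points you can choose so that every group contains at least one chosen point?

The 2 points {west, hill} hit every group.
The groups B2, B5 are pairwise disjoint, so any hitting set needs a separate point for each — at least 2. Hence 2 is optimal.

2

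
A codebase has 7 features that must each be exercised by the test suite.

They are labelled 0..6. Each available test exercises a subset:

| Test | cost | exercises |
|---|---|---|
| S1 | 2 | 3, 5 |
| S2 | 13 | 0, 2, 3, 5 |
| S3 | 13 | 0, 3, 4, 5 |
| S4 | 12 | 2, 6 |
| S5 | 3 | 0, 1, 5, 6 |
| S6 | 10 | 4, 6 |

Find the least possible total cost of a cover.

26

S2, S5, S6 together cover every feature (S2 ∪ S5 ∪ S6 = {0, 1, 2, 3, 4, 5, 6}); total cost 13 + 3 + 10 = 26.
The greedy pick S5, S1, S6, S4 costs 27; no covering selection beats 26.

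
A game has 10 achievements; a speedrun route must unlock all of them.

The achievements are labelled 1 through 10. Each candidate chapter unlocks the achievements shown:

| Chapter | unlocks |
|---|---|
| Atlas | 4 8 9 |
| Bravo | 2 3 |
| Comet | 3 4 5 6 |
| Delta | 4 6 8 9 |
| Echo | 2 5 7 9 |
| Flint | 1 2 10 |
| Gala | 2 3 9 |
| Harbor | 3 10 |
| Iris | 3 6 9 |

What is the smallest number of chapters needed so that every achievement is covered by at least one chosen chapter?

4

Take {Bravo, Delta, Echo, Flint}. Their union is {1, 2, 3, 4, 5, 6, 7, 8, 9, 10}, which is all 10 achievements.
No 3 of the 9 chapters cover everything (all 84 combinations miss at least one achievement), so 4 is optimal.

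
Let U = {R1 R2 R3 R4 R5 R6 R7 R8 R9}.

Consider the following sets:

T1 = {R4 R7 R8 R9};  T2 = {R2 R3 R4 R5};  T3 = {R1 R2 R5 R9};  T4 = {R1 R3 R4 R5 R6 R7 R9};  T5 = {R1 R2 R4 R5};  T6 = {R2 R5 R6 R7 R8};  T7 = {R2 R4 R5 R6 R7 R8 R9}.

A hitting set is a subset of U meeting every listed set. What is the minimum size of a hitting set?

Take H = {R2, R7}. Each listed set contains at least one of these, so H is a hitting set of size 2.
No single element lies in every set, so at least 2 are needed and 2 is optimal.

2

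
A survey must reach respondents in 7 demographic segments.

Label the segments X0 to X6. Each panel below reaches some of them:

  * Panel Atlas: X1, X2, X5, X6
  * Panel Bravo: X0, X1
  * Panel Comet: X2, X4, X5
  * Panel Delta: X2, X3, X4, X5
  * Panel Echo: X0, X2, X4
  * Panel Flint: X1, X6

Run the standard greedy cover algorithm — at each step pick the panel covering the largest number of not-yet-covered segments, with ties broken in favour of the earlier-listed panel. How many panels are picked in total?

3

Greedy: pick Atlas (covers 4 new) → pick Delta (covers 2 new) → pick Bravo (covers 1 new). Total picks: 3.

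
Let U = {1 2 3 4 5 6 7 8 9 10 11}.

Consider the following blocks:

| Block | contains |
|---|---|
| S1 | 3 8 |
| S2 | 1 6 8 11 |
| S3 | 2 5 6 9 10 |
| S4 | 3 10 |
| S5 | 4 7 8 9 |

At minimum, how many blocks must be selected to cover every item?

4

Take {S1, S2, S3, S5}. Their union is {1, 2, 3, 4, 5, 6, 7, 8, 9, 10, 11}, which is all 11 items.
No 3 of the 5 blocks cover everything (all 10 combinations miss at least one item), so 4 is optimal.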